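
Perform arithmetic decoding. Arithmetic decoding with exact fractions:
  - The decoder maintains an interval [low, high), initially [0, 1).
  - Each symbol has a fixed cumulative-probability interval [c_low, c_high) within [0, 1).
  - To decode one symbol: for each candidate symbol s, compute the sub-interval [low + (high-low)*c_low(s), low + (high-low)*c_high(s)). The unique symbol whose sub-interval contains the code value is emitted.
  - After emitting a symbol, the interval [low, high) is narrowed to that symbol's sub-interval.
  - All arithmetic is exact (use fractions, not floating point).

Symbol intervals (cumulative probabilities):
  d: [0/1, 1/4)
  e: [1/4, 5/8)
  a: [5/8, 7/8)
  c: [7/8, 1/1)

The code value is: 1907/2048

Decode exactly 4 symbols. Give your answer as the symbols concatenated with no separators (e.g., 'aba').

Answer: ceea

Derivation:
Step 1: interval [0/1, 1/1), width = 1/1 - 0/1 = 1/1
  'd': [0/1 + 1/1*0/1, 0/1 + 1/1*1/4) = [0/1, 1/4)
  'e': [0/1 + 1/1*1/4, 0/1 + 1/1*5/8) = [1/4, 5/8)
  'a': [0/1 + 1/1*5/8, 0/1 + 1/1*7/8) = [5/8, 7/8)
  'c': [0/1 + 1/1*7/8, 0/1 + 1/1*1/1) = [7/8, 1/1) <- contains code 1907/2048
  emit 'c', narrow to [7/8, 1/1)
Step 2: interval [7/8, 1/1), width = 1/1 - 7/8 = 1/8
  'd': [7/8 + 1/8*0/1, 7/8 + 1/8*1/4) = [7/8, 29/32)
  'e': [7/8 + 1/8*1/4, 7/8 + 1/8*5/8) = [29/32, 61/64) <- contains code 1907/2048
  'a': [7/8 + 1/8*5/8, 7/8 + 1/8*7/8) = [61/64, 63/64)
  'c': [7/8 + 1/8*7/8, 7/8 + 1/8*1/1) = [63/64, 1/1)
  emit 'e', narrow to [29/32, 61/64)
Step 3: interval [29/32, 61/64), width = 61/64 - 29/32 = 3/64
  'd': [29/32 + 3/64*0/1, 29/32 + 3/64*1/4) = [29/32, 235/256)
  'e': [29/32 + 3/64*1/4, 29/32 + 3/64*5/8) = [235/256, 479/512) <- contains code 1907/2048
  'a': [29/32 + 3/64*5/8, 29/32 + 3/64*7/8) = [479/512, 485/512)
  'c': [29/32 + 3/64*7/8, 29/32 + 3/64*1/1) = [485/512, 61/64)
  emit 'e', narrow to [235/256, 479/512)
Step 4: interval [235/256, 479/512), width = 479/512 - 235/256 = 9/512
  'd': [235/256 + 9/512*0/1, 235/256 + 9/512*1/4) = [235/256, 1889/2048)
  'e': [235/256 + 9/512*1/4, 235/256 + 9/512*5/8) = [1889/2048, 3805/4096)
  'a': [235/256 + 9/512*5/8, 235/256 + 9/512*7/8) = [3805/4096, 3823/4096) <- contains code 1907/2048
  'c': [235/256 + 9/512*7/8, 235/256 + 9/512*1/1) = [3823/4096, 479/512)
  emit 'a', narrow to [3805/4096, 3823/4096)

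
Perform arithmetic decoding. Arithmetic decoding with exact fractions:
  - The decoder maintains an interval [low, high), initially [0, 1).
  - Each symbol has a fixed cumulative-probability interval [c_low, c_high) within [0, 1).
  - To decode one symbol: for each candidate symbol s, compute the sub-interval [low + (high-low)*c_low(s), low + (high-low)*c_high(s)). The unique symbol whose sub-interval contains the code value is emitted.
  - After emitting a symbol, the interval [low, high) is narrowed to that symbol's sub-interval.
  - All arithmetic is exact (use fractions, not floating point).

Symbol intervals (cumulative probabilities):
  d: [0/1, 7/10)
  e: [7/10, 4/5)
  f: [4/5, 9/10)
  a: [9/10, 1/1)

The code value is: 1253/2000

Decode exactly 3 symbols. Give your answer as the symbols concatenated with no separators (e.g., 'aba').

Step 1: interval [0/1, 1/1), width = 1/1 - 0/1 = 1/1
  'd': [0/1 + 1/1*0/1, 0/1 + 1/1*7/10) = [0/1, 7/10) <- contains code 1253/2000
  'e': [0/1 + 1/1*7/10, 0/1 + 1/1*4/5) = [7/10, 4/5)
  'f': [0/1 + 1/1*4/5, 0/1 + 1/1*9/10) = [4/5, 9/10)
  'a': [0/1 + 1/1*9/10, 0/1 + 1/1*1/1) = [9/10, 1/1)
  emit 'd', narrow to [0/1, 7/10)
Step 2: interval [0/1, 7/10), width = 7/10 - 0/1 = 7/10
  'd': [0/1 + 7/10*0/1, 0/1 + 7/10*7/10) = [0/1, 49/100)
  'e': [0/1 + 7/10*7/10, 0/1 + 7/10*4/5) = [49/100, 14/25)
  'f': [0/1 + 7/10*4/5, 0/1 + 7/10*9/10) = [14/25, 63/100) <- contains code 1253/2000
  'a': [0/1 + 7/10*9/10, 0/1 + 7/10*1/1) = [63/100, 7/10)
  emit 'f', narrow to [14/25, 63/100)
Step 3: interval [14/25, 63/100), width = 63/100 - 14/25 = 7/100
  'd': [14/25 + 7/100*0/1, 14/25 + 7/100*7/10) = [14/25, 609/1000)
  'e': [14/25 + 7/100*7/10, 14/25 + 7/100*4/5) = [609/1000, 77/125)
  'f': [14/25 + 7/100*4/5, 14/25 + 7/100*9/10) = [77/125, 623/1000)
  'a': [14/25 + 7/100*9/10, 14/25 + 7/100*1/1) = [623/1000, 63/100) <- contains code 1253/2000
  emit 'a', narrow to [623/1000, 63/100)

Answer: dfa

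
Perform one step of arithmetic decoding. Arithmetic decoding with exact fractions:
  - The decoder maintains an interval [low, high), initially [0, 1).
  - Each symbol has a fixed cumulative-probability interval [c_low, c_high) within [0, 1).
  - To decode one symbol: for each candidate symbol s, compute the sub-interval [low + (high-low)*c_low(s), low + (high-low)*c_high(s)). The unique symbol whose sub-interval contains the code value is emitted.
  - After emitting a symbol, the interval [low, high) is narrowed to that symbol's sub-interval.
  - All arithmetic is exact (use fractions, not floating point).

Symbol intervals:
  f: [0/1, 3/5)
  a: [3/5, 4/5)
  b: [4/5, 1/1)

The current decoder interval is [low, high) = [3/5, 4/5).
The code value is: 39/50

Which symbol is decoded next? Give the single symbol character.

Interval width = high − low = 4/5 − 3/5 = 1/5
Scaled code = (code − low) / width = (39/50 − 3/5) / 1/5 = 9/10
  f: [0/1, 3/5) 
  a: [3/5, 4/5) 
  b: [4/5, 1/1) ← scaled code falls here ✓

Answer: b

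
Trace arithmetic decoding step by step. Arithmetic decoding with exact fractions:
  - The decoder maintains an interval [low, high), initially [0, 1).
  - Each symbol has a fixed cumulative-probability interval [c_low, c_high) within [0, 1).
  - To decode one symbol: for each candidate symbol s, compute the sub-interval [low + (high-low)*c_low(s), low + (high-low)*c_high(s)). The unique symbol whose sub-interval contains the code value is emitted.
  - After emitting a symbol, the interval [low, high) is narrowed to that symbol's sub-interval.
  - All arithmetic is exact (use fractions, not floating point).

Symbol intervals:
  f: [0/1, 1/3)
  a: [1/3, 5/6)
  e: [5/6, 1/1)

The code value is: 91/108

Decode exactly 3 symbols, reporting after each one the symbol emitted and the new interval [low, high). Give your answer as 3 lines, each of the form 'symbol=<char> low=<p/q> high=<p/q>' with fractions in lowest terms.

Step 1: interval [0/1, 1/1), width = 1/1 - 0/1 = 1/1
  'f': [0/1 + 1/1*0/1, 0/1 + 1/1*1/3) = [0/1, 1/3)
  'a': [0/1 + 1/1*1/3, 0/1 + 1/1*5/6) = [1/3, 5/6)
  'e': [0/1 + 1/1*5/6, 0/1 + 1/1*1/1) = [5/6, 1/1) <- contains code 91/108
  emit 'e', narrow to [5/6, 1/1)
Step 2: interval [5/6, 1/1), width = 1/1 - 5/6 = 1/6
  'f': [5/6 + 1/6*0/1, 5/6 + 1/6*1/3) = [5/6, 8/9) <- contains code 91/108
  'a': [5/6 + 1/6*1/3, 5/6 + 1/6*5/6) = [8/9, 35/36)
  'e': [5/6 + 1/6*5/6, 5/6 + 1/6*1/1) = [35/36, 1/1)
  emit 'f', narrow to [5/6, 8/9)
Step 3: interval [5/6, 8/9), width = 8/9 - 5/6 = 1/18
  'f': [5/6 + 1/18*0/1, 5/6 + 1/18*1/3) = [5/6, 23/27) <- contains code 91/108
  'a': [5/6 + 1/18*1/3, 5/6 + 1/18*5/6) = [23/27, 95/108)
  'e': [5/6 + 1/18*5/6, 5/6 + 1/18*1/1) = [95/108, 8/9)
  emit 'f', narrow to [5/6, 23/27)

Answer: symbol=e low=5/6 high=1/1
symbol=f low=5/6 high=8/9
symbol=f low=5/6 high=23/27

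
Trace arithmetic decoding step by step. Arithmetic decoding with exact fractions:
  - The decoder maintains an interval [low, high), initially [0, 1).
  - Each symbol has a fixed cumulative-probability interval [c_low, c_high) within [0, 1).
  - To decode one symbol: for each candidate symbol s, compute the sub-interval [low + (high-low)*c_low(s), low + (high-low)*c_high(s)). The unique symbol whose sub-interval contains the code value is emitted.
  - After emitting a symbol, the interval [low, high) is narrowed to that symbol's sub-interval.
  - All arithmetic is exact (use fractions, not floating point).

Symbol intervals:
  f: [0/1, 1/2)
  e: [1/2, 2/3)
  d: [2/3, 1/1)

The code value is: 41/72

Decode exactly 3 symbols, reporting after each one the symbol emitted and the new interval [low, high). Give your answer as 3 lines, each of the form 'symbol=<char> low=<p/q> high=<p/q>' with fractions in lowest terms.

Step 1: interval [0/1, 1/1), width = 1/1 - 0/1 = 1/1
  'f': [0/1 + 1/1*0/1, 0/1 + 1/1*1/2) = [0/1, 1/2)
  'e': [0/1 + 1/1*1/2, 0/1 + 1/1*2/3) = [1/2, 2/3) <- contains code 41/72
  'd': [0/1 + 1/1*2/3, 0/1 + 1/1*1/1) = [2/3, 1/1)
  emit 'e', narrow to [1/2, 2/3)
Step 2: interval [1/2, 2/3), width = 2/3 - 1/2 = 1/6
  'f': [1/2 + 1/6*0/1, 1/2 + 1/6*1/2) = [1/2, 7/12) <- contains code 41/72
  'e': [1/2 + 1/6*1/2, 1/2 + 1/6*2/3) = [7/12, 11/18)
  'd': [1/2 + 1/6*2/3, 1/2 + 1/6*1/1) = [11/18, 2/3)
  emit 'f', narrow to [1/2, 7/12)
Step 3: interval [1/2, 7/12), width = 7/12 - 1/2 = 1/12
  'f': [1/2 + 1/12*0/1, 1/2 + 1/12*1/2) = [1/2, 13/24)
  'e': [1/2 + 1/12*1/2, 1/2 + 1/12*2/3) = [13/24, 5/9)
  'd': [1/2 + 1/12*2/3, 1/2 + 1/12*1/1) = [5/9, 7/12) <- contains code 41/72
  emit 'd', narrow to [5/9, 7/12)

Answer: symbol=e low=1/2 high=2/3
symbol=f low=1/2 high=7/12
symbol=d low=5/9 high=7/12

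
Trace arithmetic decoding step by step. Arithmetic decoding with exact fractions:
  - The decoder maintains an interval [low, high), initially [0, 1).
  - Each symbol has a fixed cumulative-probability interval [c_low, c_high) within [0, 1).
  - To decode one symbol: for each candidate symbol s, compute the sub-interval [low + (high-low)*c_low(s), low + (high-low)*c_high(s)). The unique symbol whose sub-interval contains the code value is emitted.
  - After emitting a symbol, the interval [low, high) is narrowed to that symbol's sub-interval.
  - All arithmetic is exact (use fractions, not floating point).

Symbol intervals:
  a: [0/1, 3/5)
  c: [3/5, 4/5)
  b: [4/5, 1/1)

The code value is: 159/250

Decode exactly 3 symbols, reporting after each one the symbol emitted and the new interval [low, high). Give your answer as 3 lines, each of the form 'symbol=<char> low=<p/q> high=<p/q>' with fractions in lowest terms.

Answer: symbol=c low=3/5 high=4/5
symbol=a low=3/5 high=18/25
symbol=a low=3/5 high=84/125

Derivation:
Step 1: interval [0/1, 1/1), width = 1/1 - 0/1 = 1/1
  'a': [0/1 + 1/1*0/1, 0/1 + 1/1*3/5) = [0/1, 3/5)
  'c': [0/1 + 1/1*3/5, 0/1 + 1/1*4/5) = [3/5, 4/5) <- contains code 159/250
  'b': [0/1 + 1/1*4/5, 0/1 + 1/1*1/1) = [4/5, 1/1)
  emit 'c', narrow to [3/5, 4/5)
Step 2: interval [3/5, 4/5), width = 4/5 - 3/5 = 1/5
  'a': [3/5 + 1/5*0/1, 3/5 + 1/5*3/5) = [3/5, 18/25) <- contains code 159/250
  'c': [3/5 + 1/5*3/5, 3/5 + 1/5*4/5) = [18/25, 19/25)
  'b': [3/5 + 1/5*4/5, 3/5 + 1/5*1/1) = [19/25, 4/5)
  emit 'a', narrow to [3/5, 18/25)
Step 3: interval [3/5, 18/25), width = 18/25 - 3/5 = 3/25
  'a': [3/5 + 3/25*0/1, 3/5 + 3/25*3/5) = [3/5, 84/125) <- contains code 159/250
  'c': [3/5 + 3/25*3/5, 3/5 + 3/25*4/5) = [84/125, 87/125)
  'b': [3/5 + 3/25*4/5, 3/5 + 3/25*1/1) = [87/125, 18/25)
  emit 'a', narrow to [3/5, 84/125)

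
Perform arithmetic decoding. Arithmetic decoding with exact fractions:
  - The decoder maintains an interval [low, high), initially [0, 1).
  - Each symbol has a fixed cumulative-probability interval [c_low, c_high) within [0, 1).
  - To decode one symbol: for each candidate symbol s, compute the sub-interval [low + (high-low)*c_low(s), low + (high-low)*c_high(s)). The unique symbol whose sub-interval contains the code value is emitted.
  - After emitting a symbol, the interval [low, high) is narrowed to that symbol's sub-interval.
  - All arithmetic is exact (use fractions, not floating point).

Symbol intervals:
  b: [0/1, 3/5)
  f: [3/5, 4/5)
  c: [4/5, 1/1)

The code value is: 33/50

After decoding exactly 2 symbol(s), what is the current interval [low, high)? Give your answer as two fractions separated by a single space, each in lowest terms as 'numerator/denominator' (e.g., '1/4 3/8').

Step 1: interval [0/1, 1/1), width = 1/1 - 0/1 = 1/1
  'b': [0/1 + 1/1*0/1, 0/1 + 1/1*3/5) = [0/1, 3/5)
  'f': [0/1 + 1/1*3/5, 0/1 + 1/1*4/5) = [3/5, 4/5) <- contains code 33/50
  'c': [0/1 + 1/1*4/5, 0/1 + 1/1*1/1) = [4/5, 1/1)
  emit 'f', narrow to [3/5, 4/5)
Step 2: interval [3/5, 4/5), width = 4/5 - 3/5 = 1/5
  'b': [3/5 + 1/5*0/1, 3/5 + 1/5*3/5) = [3/5, 18/25) <- contains code 33/50
  'f': [3/5 + 1/5*3/5, 3/5 + 1/5*4/5) = [18/25, 19/25)
  'c': [3/5 + 1/5*4/5, 3/5 + 1/5*1/1) = [19/25, 4/5)
  emit 'b', narrow to [3/5, 18/25)

Answer: 3/5 18/25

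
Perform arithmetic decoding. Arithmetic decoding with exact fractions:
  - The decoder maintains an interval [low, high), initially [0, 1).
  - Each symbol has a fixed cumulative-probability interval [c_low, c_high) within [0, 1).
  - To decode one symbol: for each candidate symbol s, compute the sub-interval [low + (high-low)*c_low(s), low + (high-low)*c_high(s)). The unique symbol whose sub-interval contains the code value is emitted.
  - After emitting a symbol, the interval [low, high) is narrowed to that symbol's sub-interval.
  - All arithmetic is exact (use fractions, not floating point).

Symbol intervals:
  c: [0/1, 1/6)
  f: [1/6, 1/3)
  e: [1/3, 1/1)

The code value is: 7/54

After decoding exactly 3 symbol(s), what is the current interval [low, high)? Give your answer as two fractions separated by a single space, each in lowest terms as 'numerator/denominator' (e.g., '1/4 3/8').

Step 1: interval [0/1, 1/1), width = 1/1 - 0/1 = 1/1
  'c': [0/1 + 1/1*0/1, 0/1 + 1/1*1/6) = [0/1, 1/6) <- contains code 7/54
  'f': [0/1 + 1/1*1/6, 0/1 + 1/1*1/3) = [1/6, 1/3)
  'e': [0/1 + 1/1*1/3, 0/1 + 1/1*1/1) = [1/3, 1/1)
  emit 'c', narrow to [0/1, 1/6)
Step 2: interval [0/1, 1/6), width = 1/6 - 0/1 = 1/6
  'c': [0/1 + 1/6*0/1, 0/1 + 1/6*1/6) = [0/1, 1/36)
  'f': [0/1 + 1/6*1/6, 0/1 + 1/6*1/3) = [1/36, 1/18)
  'e': [0/1 + 1/6*1/3, 0/1 + 1/6*1/1) = [1/18, 1/6) <- contains code 7/54
  emit 'e', narrow to [1/18, 1/6)
Step 3: interval [1/18, 1/6), width = 1/6 - 1/18 = 1/9
  'c': [1/18 + 1/9*0/1, 1/18 + 1/9*1/6) = [1/18, 2/27)
  'f': [1/18 + 1/9*1/6, 1/18 + 1/9*1/3) = [2/27, 5/54)
  'e': [1/18 + 1/9*1/3, 1/18 + 1/9*1/1) = [5/54, 1/6) <- contains code 7/54
  emit 'e', narrow to [5/54, 1/6)

Answer: 5/54 1/6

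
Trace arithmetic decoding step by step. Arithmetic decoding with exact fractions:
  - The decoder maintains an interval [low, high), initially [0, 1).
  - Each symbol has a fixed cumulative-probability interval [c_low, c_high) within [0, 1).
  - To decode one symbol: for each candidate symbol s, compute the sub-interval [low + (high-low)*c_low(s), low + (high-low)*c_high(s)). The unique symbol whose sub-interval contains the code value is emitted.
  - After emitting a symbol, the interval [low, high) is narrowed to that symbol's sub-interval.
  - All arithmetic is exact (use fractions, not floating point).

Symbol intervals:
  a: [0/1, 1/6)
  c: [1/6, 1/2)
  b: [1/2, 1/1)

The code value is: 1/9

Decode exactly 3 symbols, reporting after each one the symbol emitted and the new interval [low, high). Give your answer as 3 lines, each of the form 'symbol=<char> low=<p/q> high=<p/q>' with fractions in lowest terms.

Answer: symbol=a low=0/1 high=1/6
symbol=b low=1/12 high=1/6
symbol=c low=7/72 high=1/8

Derivation:
Step 1: interval [0/1, 1/1), width = 1/1 - 0/1 = 1/1
  'a': [0/1 + 1/1*0/1, 0/1 + 1/1*1/6) = [0/1, 1/6) <- contains code 1/9
  'c': [0/1 + 1/1*1/6, 0/1 + 1/1*1/2) = [1/6, 1/2)
  'b': [0/1 + 1/1*1/2, 0/1 + 1/1*1/1) = [1/2, 1/1)
  emit 'a', narrow to [0/1, 1/6)
Step 2: interval [0/1, 1/6), width = 1/6 - 0/1 = 1/6
  'a': [0/1 + 1/6*0/1, 0/1 + 1/6*1/6) = [0/1, 1/36)
  'c': [0/1 + 1/6*1/6, 0/1 + 1/6*1/2) = [1/36, 1/12)
  'b': [0/1 + 1/6*1/2, 0/1 + 1/6*1/1) = [1/12, 1/6) <- contains code 1/9
  emit 'b', narrow to [1/12, 1/6)
Step 3: interval [1/12, 1/6), width = 1/6 - 1/12 = 1/12
  'a': [1/12 + 1/12*0/1, 1/12 + 1/12*1/6) = [1/12, 7/72)
  'c': [1/12 + 1/12*1/6, 1/12 + 1/12*1/2) = [7/72, 1/8) <- contains code 1/9
  'b': [1/12 + 1/12*1/2, 1/12 + 1/12*1/1) = [1/8, 1/6)
  emit 'c', narrow to [7/72, 1/8)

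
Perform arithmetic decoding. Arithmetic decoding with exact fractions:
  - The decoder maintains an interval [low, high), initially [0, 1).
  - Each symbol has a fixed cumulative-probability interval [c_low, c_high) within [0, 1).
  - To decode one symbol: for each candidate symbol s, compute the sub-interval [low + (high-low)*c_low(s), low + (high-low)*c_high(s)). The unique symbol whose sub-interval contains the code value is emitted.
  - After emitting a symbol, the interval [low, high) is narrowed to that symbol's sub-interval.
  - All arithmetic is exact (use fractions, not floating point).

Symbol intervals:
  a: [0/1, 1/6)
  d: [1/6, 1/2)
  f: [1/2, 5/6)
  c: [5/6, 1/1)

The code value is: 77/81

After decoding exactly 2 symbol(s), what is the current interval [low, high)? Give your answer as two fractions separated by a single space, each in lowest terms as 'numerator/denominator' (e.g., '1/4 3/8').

Step 1: interval [0/1, 1/1), width = 1/1 - 0/1 = 1/1
  'a': [0/1 + 1/1*0/1, 0/1 + 1/1*1/6) = [0/1, 1/6)
  'd': [0/1 + 1/1*1/6, 0/1 + 1/1*1/2) = [1/6, 1/2)
  'f': [0/1 + 1/1*1/2, 0/1 + 1/1*5/6) = [1/2, 5/6)
  'c': [0/1 + 1/1*5/6, 0/1 + 1/1*1/1) = [5/6, 1/1) <- contains code 77/81
  emit 'c', narrow to [5/6, 1/1)
Step 2: interval [5/6, 1/1), width = 1/1 - 5/6 = 1/6
  'a': [5/6 + 1/6*0/1, 5/6 + 1/6*1/6) = [5/6, 31/36)
  'd': [5/6 + 1/6*1/6, 5/6 + 1/6*1/2) = [31/36, 11/12)
  'f': [5/6 + 1/6*1/2, 5/6 + 1/6*5/6) = [11/12, 35/36) <- contains code 77/81
  'c': [5/6 + 1/6*5/6, 5/6 + 1/6*1/1) = [35/36, 1/1)
  emit 'f', narrow to [11/12, 35/36)

Answer: 11/12 35/36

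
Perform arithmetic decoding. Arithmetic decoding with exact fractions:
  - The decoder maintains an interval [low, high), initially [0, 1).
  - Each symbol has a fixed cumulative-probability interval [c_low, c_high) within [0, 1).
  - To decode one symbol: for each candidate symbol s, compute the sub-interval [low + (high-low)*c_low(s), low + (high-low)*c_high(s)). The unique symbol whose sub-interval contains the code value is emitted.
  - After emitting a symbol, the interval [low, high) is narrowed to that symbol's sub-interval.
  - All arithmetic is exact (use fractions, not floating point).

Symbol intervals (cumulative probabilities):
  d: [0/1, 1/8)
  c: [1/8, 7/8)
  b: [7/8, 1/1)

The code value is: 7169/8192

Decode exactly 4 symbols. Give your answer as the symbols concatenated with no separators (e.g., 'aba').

Step 1: interval [0/1, 1/1), width = 1/1 - 0/1 = 1/1
  'd': [0/1 + 1/1*0/1, 0/1 + 1/1*1/8) = [0/1, 1/8)
  'c': [0/1 + 1/1*1/8, 0/1 + 1/1*7/8) = [1/8, 7/8)
  'b': [0/1 + 1/1*7/8, 0/1 + 1/1*1/1) = [7/8, 1/1) <- contains code 7169/8192
  emit 'b', narrow to [7/8, 1/1)
Step 2: interval [7/8, 1/1), width = 1/1 - 7/8 = 1/8
  'd': [7/8 + 1/8*0/1, 7/8 + 1/8*1/8) = [7/8, 57/64) <- contains code 7169/8192
  'c': [7/8 + 1/8*1/8, 7/8 + 1/8*7/8) = [57/64, 63/64)
  'b': [7/8 + 1/8*7/8, 7/8 + 1/8*1/1) = [63/64, 1/1)
  emit 'd', narrow to [7/8, 57/64)
Step 3: interval [7/8, 57/64), width = 57/64 - 7/8 = 1/64
  'd': [7/8 + 1/64*0/1, 7/8 + 1/64*1/8) = [7/8, 449/512) <- contains code 7169/8192
  'c': [7/8 + 1/64*1/8, 7/8 + 1/64*7/8) = [449/512, 455/512)
  'b': [7/8 + 1/64*7/8, 7/8 + 1/64*1/1) = [455/512, 57/64)
  emit 'd', narrow to [7/8, 449/512)
Step 4: interval [7/8, 449/512), width = 449/512 - 7/8 = 1/512
  'd': [7/8 + 1/512*0/1, 7/8 + 1/512*1/8) = [7/8, 3585/4096) <- contains code 7169/8192
  'c': [7/8 + 1/512*1/8, 7/8 + 1/512*7/8) = [3585/4096, 3591/4096)
  'b': [7/8 + 1/512*7/8, 7/8 + 1/512*1/1) = [3591/4096, 449/512)
  emit 'd', narrow to [7/8, 3585/4096)

Answer: bddd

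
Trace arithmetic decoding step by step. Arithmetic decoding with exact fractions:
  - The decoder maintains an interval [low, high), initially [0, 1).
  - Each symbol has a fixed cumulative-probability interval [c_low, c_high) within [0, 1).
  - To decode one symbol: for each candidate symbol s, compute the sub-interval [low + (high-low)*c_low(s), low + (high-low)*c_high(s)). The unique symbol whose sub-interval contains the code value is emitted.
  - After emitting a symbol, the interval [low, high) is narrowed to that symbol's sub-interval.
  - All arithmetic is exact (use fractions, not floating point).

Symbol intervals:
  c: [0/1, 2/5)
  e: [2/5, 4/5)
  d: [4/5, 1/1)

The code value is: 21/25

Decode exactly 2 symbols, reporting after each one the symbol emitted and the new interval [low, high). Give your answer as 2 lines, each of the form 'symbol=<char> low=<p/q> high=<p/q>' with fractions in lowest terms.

Step 1: interval [0/1, 1/1), width = 1/1 - 0/1 = 1/1
  'c': [0/1 + 1/1*0/1, 0/1 + 1/1*2/5) = [0/1, 2/5)
  'e': [0/1 + 1/1*2/5, 0/1 + 1/1*4/5) = [2/5, 4/5)
  'd': [0/1 + 1/1*4/5, 0/1 + 1/1*1/1) = [4/5, 1/1) <- contains code 21/25
  emit 'd', narrow to [4/5, 1/1)
Step 2: interval [4/5, 1/1), width = 1/1 - 4/5 = 1/5
  'c': [4/5 + 1/5*0/1, 4/5 + 1/5*2/5) = [4/5, 22/25) <- contains code 21/25
  'e': [4/5 + 1/5*2/5, 4/5 + 1/5*4/5) = [22/25, 24/25)
  'd': [4/5 + 1/5*4/5, 4/5 + 1/5*1/1) = [24/25, 1/1)
  emit 'c', narrow to [4/5, 22/25)

Answer: symbol=d low=4/5 high=1/1
symbol=c low=4/5 high=22/25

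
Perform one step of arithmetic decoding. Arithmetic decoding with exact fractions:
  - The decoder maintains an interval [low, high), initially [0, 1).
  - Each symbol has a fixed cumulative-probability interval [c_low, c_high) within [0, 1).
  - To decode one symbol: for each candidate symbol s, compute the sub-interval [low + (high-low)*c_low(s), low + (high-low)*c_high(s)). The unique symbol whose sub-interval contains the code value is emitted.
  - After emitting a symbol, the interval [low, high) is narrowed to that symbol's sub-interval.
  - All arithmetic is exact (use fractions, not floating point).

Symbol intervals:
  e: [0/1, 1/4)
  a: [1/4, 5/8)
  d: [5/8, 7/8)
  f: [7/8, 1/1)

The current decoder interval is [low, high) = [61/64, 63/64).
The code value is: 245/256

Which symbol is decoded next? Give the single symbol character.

Answer: e

Derivation:
Interval width = high − low = 63/64 − 61/64 = 1/32
Scaled code = (code − low) / width = (245/256 − 61/64) / 1/32 = 1/8
  e: [0/1, 1/4) ← scaled code falls here ✓
  a: [1/4, 5/8) 
  d: [5/8, 7/8) 
  f: [7/8, 1/1) 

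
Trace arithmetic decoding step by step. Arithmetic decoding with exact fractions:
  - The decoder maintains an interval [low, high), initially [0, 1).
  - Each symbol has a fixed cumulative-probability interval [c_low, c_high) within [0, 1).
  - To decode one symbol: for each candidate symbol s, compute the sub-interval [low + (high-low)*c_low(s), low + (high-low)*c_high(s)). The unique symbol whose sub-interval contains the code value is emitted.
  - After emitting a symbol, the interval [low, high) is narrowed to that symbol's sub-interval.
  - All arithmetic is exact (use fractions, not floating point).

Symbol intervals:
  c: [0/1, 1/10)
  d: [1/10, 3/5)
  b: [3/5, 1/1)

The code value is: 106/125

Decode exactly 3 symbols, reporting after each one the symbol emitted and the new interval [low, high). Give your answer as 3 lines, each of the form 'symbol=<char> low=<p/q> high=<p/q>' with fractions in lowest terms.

Answer: symbol=b low=3/5 high=1/1
symbol=b low=21/25 high=1/1
symbol=c low=21/25 high=107/125

Derivation:
Step 1: interval [0/1, 1/1), width = 1/1 - 0/1 = 1/1
  'c': [0/1 + 1/1*0/1, 0/1 + 1/1*1/10) = [0/1, 1/10)
  'd': [0/1 + 1/1*1/10, 0/1 + 1/1*3/5) = [1/10, 3/5)
  'b': [0/1 + 1/1*3/5, 0/1 + 1/1*1/1) = [3/5, 1/1) <- contains code 106/125
  emit 'b', narrow to [3/5, 1/1)
Step 2: interval [3/5, 1/1), width = 1/1 - 3/5 = 2/5
  'c': [3/5 + 2/5*0/1, 3/5 + 2/5*1/10) = [3/5, 16/25)
  'd': [3/5 + 2/5*1/10, 3/5 + 2/5*3/5) = [16/25, 21/25)
  'b': [3/5 + 2/5*3/5, 3/5 + 2/5*1/1) = [21/25, 1/1) <- contains code 106/125
  emit 'b', narrow to [21/25, 1/1)
Step 3: interval [21/25, 1/1), width = 1/1 - 21/25 = 4/25
  'c': [21/25 + 4/25*0/1, 21/25 + 4/25*1/10) = [21/25, 107/125) <- contains code 106/125
  'd': [21/25 + 4/25*1/10, 21/25 + 4/25*3/5) = [107/125, 117/125)
  'b': [21/25 + 4/25*3/5, 21/25 + 4/25*1/1) = [117/125, 1/1)
  emit 'c', narrow to [21/25, 107/125)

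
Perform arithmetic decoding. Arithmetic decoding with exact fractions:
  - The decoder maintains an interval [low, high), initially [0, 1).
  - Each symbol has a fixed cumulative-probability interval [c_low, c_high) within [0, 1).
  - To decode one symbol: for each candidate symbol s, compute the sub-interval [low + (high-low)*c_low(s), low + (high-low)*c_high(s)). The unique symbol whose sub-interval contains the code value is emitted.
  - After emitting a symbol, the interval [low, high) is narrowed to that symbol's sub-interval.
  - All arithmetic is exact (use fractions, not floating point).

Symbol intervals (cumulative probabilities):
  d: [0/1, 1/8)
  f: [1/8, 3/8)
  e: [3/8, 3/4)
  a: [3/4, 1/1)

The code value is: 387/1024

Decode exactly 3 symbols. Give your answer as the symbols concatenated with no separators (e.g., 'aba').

Answer: edd

Derivation:
Step 1: interval [0/1, 1/1), width = 1/1 - 0/1 = 1/1
  'd': [0/1 + 1/1*0/1, 0/1 + 1/1*1/8) = [0/1, 1/8)
  'f': [0/1 + 1/1*1/8, 0/1 + 1/1*3/8) = [1/8, 3/8)
  'e': [0/1 + 1/1*3/8, 0/1 + 1/1*3/4) = [3/8, 3/4) <- contains code 387/1024
  'a': [0/1 + 1/1*3/4, 0/1 + 1/1*1/1) = [3/4, 1/1)
  emit 'e', narrow to [3/8, 3/4)
Step 2: interval [3/8, 3/4), width = 3/4 - 3/8 = 3/8
  'd': [3/8 + 3/8*0/1, 3/8 + 3/8*1/8) = [3/8, 27/64) <- contains code 387/1024
  'f': [3/8 + 3/8*1/8, 3/8 + 3/8*3/8) = [27/64, 33/64)
  'e': [3/8 + 3/8*3/8, 3/8 + 3/8*3/4) = [33/64, 21/32)
  'a': [3/8 + 3/8*3/4, 3/8 + 3/8*1/1) = [21/32, 3/4)
  emit 'd', narrow to [3/8, 27/64)
Step 3: interval [3/8, 27/64), width = 27/64 - 3/8 = 3/64
  'd': [3/8 + 3/64*0/1, 3/8 + 3/64*1/8) = [3/8, 195/512) <- contains code 387/1024
  'f': [3/8 + 3/64*1/8, 3/8 + 3/64*3/8) = [195/512, 201/512)
  'e': [3/8 + 3/64*3/8, 3/8 + 3/64*3/4) = [201/512, 105/256)
  'a': [3/8 + 3/64*3/4, 3/8 + 3/64*1/1) = [105/256, 27/64)
  emit 'd', narrow to [3/8, 195/512)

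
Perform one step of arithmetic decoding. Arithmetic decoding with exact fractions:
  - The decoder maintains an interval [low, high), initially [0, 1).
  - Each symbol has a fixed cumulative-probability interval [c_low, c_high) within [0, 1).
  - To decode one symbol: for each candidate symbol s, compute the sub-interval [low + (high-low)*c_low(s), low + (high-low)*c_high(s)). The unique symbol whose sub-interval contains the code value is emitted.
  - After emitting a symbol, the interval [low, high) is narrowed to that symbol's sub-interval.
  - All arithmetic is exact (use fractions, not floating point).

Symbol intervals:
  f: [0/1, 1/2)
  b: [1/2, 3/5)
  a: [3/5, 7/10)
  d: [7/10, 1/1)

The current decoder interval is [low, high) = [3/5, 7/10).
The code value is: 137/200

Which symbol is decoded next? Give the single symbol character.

Answer: d

Derivation:
Interval width = high − low = 7/10 − 3/5 = 1/10
Scaled code = (code − low) / width = (137/200 − 3/5) / 1/10 = 17/20
  f: [0/1, 1/2) 
  b: [1/2, 3/5) 
  a: [3/5, 7/10) 
  d: [7/10, 1/1) ← scaled code falls here ✓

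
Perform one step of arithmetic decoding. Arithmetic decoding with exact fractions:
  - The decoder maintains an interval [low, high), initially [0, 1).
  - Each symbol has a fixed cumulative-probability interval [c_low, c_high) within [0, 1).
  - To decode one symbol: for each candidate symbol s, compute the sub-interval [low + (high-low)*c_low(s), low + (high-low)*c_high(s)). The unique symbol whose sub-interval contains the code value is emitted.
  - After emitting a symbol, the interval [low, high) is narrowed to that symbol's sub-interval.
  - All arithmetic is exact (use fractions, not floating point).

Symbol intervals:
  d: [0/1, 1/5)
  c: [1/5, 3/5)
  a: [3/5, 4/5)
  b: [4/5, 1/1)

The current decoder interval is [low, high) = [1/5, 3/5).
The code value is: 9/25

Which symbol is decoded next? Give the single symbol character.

Answer: c

Derivation:
Interval width = high − low = 3/5 − 1/5 = 2/5
Scaled code = (code − low) / width = (9/25 − 1/5) / 2/5 = 2/5
  d: [0/1, 1/5) 
  c: [1/5, 3/5) ← scaled code falls here ✓
  a: [3/5, 4/5) 
  b: [4/5, 1/1) 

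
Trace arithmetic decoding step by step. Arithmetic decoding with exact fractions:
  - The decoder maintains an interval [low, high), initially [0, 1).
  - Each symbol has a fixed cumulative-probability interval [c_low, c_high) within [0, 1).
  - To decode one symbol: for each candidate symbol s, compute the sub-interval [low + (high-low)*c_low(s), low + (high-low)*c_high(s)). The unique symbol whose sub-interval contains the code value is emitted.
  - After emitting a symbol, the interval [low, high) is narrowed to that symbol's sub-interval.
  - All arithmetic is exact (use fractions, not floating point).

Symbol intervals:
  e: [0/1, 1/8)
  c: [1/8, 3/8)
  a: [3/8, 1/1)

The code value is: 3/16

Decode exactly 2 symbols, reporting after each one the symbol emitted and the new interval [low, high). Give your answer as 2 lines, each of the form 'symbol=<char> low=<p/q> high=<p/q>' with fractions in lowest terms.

Step 1: interval [0/1, 1/1), width = 1/1 - 0/1 = 1/1
  'e': [0/1 + 1/1*0/1, 0/1 + 1/1*1/8) = [0/1, 1/8)
  'c': [0/1 + 1/1*1/8, 0/1 + 1/1*3/8) = [1/8, 3/8) <- contains code 3/16
  'a': [0/1 + 1/1*3/8, 0/1 + 1/1*1/1) = [3/8, 1/1)
  emit 'c', narrow to [1/8, 3/8)
Step 2: interval [1/8, 3/8), width = 3/8 - 1/8 = 1/4
  'e': [1/8 + 1/4*0/1, 1/8 + 1/4*1/8) = [1/8, 5/32)
  'c': [1/8 + 1/4*1/8, 1/8 + 1/4*3/8) = [5/32, 7/32) <- contains code 3/16
  'a': [1/8 + 1/4*3/8, 1/8 + 1/4*1/1) = [7/32, 3/8)
  emit 'c', narrow to [5/32, 7/32)

Answer: symbol=c low=1/8 high=3/8
symbol=c low=5/32 high=7/32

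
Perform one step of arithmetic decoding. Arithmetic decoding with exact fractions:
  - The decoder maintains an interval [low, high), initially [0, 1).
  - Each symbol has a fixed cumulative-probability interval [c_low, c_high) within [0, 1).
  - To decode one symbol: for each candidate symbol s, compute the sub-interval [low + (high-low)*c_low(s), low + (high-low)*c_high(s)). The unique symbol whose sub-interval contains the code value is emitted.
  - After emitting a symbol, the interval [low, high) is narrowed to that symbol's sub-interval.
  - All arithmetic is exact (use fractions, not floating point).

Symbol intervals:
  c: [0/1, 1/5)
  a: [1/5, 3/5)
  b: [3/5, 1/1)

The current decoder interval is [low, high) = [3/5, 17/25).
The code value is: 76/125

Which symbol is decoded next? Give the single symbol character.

Interval width = high − low = 17/25 − 3/5 = 2/25
Scaled code = (code − low) / width = (76/125 − 3/5) / 2/25 = 1/10
  c: [0/1, 1/5) ← scaled code falls here ✓
  a: [1/5, 3/5) 
  b: [3/5, 1/1) 

Answer: c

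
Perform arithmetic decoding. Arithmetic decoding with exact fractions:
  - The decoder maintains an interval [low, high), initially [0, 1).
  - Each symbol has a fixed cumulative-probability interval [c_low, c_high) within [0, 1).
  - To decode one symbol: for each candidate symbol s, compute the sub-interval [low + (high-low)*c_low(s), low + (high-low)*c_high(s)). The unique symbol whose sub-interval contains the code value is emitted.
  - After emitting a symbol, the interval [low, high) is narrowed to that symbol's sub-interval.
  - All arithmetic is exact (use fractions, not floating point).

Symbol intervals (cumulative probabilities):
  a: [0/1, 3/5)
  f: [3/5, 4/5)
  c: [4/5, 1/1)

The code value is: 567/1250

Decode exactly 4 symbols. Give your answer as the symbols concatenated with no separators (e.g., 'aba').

Step 1: interval [0/1, 1/1), width = 1/1 - 0/1 = 1/1
  'a': [0/1 + 1/1*0/1, 0/1 + 1/1*3/5) = [0/1, 3/5) <- contains code 567/1250
  'f': [0/1 + 1/1*3/5, 0/1 + 1/1*4/5) = [3/5, 4/5)
  'c': [0/1 + 1/1*4/5, 0/1 + 1/1*1/1) = [4/5, 1/1)
  emit 'a', narrow to [0/1, 3/5)
Step 2: interval [0/1, 3/5), width = 3/5 - 0/1 = 3/5
  'a': [0/1 + 3/5*0/1, 0/1 + 3/5*3/5) = [0/1, 9/25)
  'f': [0/1 + 3/5*3/5, 0/1 + 3/5*4/5) = [9/25, 12/25) <- contains code 567/1250
  'c': [0/1 + 3/5*4/5, 0/1 + 3/5*1/1) = [12/25, 3/5)
  emit 'f', narrow to [9/25, 12/25)
Step 3: interval [9/25, 12/25), width = 12/25 - 9/25 = 3/25
  'a': [9/25 + 3/25*0/1, 9/25 + 3/25*3/5) = [9/25, 54/125)
  'f': [9/25 + 3/25*3/5, 9/25 + 3/25*4/5) = [54/125, 57/125) <- contains code 567/1250
  'c': [9/25 + 3/25*4/5, 9/25 + 3/25*1/1) = [57/125, 12/25)
  emit 'f', narrow to [54/125, 57/125)
Step 4: interval [54/125, 57/125), width = 57/125 - 54/125 = 3/125
  'a': [54/125 + 3/125*0/1, 54/125 + 3/125*3/5) = [54/125, 279/625)
  'f': [54/125 + 3/125*3/5, 54/125 + 3/125*4/5) = [279/625, 282/625)
  'c': [54/125 + 3/125*4/5, 54/125 + 3/125*1/1) = [282/625, 57/125) <- contains code 567/1250
  emit 'c', narrow to [282/625, 57/125)

Answer: affc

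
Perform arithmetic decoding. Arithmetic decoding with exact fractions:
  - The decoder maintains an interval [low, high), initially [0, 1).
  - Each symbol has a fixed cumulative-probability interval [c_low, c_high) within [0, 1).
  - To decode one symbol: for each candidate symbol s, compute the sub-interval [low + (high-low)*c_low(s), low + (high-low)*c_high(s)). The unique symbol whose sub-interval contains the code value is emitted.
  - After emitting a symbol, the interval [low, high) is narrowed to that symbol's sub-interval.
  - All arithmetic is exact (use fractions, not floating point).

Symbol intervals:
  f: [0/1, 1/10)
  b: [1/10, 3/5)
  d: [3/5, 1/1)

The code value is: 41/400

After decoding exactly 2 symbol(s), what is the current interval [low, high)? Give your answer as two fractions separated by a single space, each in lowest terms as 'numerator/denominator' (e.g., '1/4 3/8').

Step 1: interval [0/1, 1/1), width = 1/1 - 0/1 = 1/1
  'f': [0/1 + 1/1*0/1, 0/1 + 1/1*1/10) = [0/1, 1/10)
  'b': [0/1 + 1/1*1/10, 0/1 + 1/1*3/5) = [1/10, 3/5) <- contains code 41/400
  'd': [0/1 + 1/1*3/5, 0/1 + 1/1*1/1) = [3/5, 1/1)
  emit 'b', narrow to [1/10, 3/5)
Step 2: interval [1/10, 3/5), width = 3/5 - 1/10 = 1/2
  'f': [1/10 + 1/2*0/1, 1/10 + 1/2*1/10) = [1/10, 3/20) <- contains code 41/400
  'b': [1/10 + 1/2*1/10, 1/10 + 1/2*3/5) = [3/20, 2/5)
  'd': [1/10 + 1/2*3/5, 1/10 + 1/2*1/1) = [2/5, 3/5)
  emit 'f', narrow to [1/10, 3/20)

Answer: 1/10 3/20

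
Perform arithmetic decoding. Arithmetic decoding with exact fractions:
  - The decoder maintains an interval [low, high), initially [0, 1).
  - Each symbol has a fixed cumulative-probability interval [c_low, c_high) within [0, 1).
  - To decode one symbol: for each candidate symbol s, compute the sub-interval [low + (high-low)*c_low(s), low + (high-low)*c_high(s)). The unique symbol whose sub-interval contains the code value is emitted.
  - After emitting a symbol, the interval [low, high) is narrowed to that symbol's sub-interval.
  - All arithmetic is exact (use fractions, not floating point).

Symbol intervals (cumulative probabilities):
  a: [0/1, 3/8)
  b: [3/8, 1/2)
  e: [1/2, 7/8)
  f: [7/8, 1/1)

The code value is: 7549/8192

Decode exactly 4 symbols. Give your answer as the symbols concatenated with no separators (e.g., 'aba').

Answer: faff

Derivation:
Step 1: interval [0/1, 1/1), width = 1/1 - 0/1 = 1/1
  'a': [0/1 + 1/1*0/1, 0/1 + 1/1*3/8) = [0/1, 3/8)
  'b': [0/1 + 1/1*3/8, 0/1 + 1/1*1/2) = [3/8, 1/2)
  'e': [0/1 + 1/1*1/2, 0/1 + 1/1*7/8) = [1/2, 7/8)
  'f': [0/1 + 1/1*7/8, 0/1 + 1/1*1/1) = [7/8, 1/1) <- contains code 7549/8192
  emit 'f', narrow to [7/8, 1/1)
Step 2: interval [7/8, 1/1), width = 1/1 - 7/8 = 1/8
  'a': [7/8 + 1/8*0/1, 7/8 + 1/8*3/8) = [7/8, 59/64) <- contains code 7549/8192
  'b': [7/8 + 1/8*3/8, 7/8 + 1/8*1/2) = [59/64, 15/16)
  'e': [7/8 + 1/8*1/2, 7/8 + 1/8*7/8) = [15/16, 63/64)
  'f': [7/8 + 1/8*7/8, 7/8 + 1/8*1/1) = [63/64, 1/1)
  emit 'a', narrow to [7/8, 59/64)
Step 3: interval [7/8, 59/64), width = 59/64 - 7/8 = 3/64
  'a': [7/8 + 3/64*0/1, 7/8 + 3/64*3/8) = [7/8, 457/512)
  'b': [7/8 + 3/64*3/8, 7/8 + 3/64*1/2) = [457/512, 115/128)
  'e': [7/8 + 3/64*1/2, 7/8 + 3/64*7/8) = [115/128, 469/512)
  'f': [7/8 + 3/64*7/8, 7/8 + 3/64*1/1) = [469/512, 59/64) <- contains code 7549/8192
  emit 'f', narrow to [469/512, 59/64)
Step 4: interval [469/512, 59/64), width = 59/64 - 469/512 = 3/512
  'a': [469/512 + 3/512*0/1, 469/512 + 3/512*3/8) = [469/512, 3761/4096)
  'b': [469/512 + 3/512*3/8, 469/512 + 3/512*1/2) = [3761/4096, 941/1024)
  'e': [469/512 + 3/512*1/2, 469/512 + 3/512*7/8) = [941/1024, 3773/4096)
  'f': [469/512 + 3/512*7/8, 469/512 + 3/512*1/1) = [3773/4096, 59/64) <- contains code 7549/8192
  emit 'f', narrow to [3773/4096, 59/64)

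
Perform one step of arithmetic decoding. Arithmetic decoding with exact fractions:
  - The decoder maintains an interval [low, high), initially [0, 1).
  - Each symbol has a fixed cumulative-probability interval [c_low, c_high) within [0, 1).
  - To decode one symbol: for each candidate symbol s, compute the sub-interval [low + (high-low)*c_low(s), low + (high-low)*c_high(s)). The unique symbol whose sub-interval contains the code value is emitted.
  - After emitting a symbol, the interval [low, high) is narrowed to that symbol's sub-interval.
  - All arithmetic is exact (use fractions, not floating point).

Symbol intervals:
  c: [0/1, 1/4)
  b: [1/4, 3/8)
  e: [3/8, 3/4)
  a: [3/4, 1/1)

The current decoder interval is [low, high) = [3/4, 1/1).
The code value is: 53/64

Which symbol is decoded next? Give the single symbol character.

Interval width = high − low = 1/1 − 3/4 = 1/4
Scaled code = (code − low) / width = (53/64 − 3/4) / 1/4 = 5/16
  c: [0/1, 1/4) 
  b: [1/4, 3/8) ← scaled code falls here ✓
  e: [3/8, 3/4) 
  a: [3/4, 1/1) 

Answer: b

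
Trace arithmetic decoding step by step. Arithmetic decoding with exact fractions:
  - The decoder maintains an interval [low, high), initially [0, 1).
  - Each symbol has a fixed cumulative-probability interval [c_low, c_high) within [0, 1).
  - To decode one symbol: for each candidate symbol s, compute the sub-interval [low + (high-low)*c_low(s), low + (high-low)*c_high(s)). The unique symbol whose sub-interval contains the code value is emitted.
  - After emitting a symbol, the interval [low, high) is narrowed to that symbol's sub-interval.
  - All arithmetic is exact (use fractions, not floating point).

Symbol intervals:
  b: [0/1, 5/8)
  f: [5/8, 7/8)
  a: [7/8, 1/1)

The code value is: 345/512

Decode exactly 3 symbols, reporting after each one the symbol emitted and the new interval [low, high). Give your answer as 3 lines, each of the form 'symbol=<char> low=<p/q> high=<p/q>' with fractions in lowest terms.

Answer: symbol=f low=5/8 high=7/8
symbol=b low=5/8 high=25/32
symbol=b low=5/8 high=185/256

Derivation:
Step 1: interval [0/1, 1/1), width = 1/1 - 0/1 = 1/1
  'b': [0/1 + 1/1*0/1, 0/1 + 1/1*5/8) = [0/1, 5/8)
  'f': [0/1 + 1/1*5/8, 0/1 + 1/1*7/8) = [5/8, 7/8) <- contains code 345/512
  'a': [0/1 + 1/1*7/8, 0/1 + 1/1*1/1) = [7/8, 1/1)
  emit 'f', narrow to [5/8, 7/8)
Step 2: interval [5/8, 7/8), width = 7/8 - 5/8 = 1/4
  'b': [5/8 + 1/4*0/1, 5/8 + 1/4*5/8) = [5/8, 25/32) <- contains code 345/512
  'f': [5/8 + 1/4*5/8, 5/8 + 1/4*7/8) = [25/32, 27/32)
  'a': [5/8 + 1/4*7/8, 5/8 + 1/4*1/1) = [27/32, 7/8)
  emit 'b', narrow to [5/8, 25/32)
Step 3: interval [5/8, 25/32), width = 25/32 - 5/8 = 5/32
  'b': [5/8 + 5/32*0/1, 5/8 + 5/32*5/8) = [5/8, 185/256) <- contains code 345/512
  'f': [5/8 + 5/32*5/8, 5/8 + 5/32*7/8) = [185/256, 195/256)
  'a': [5/8 + 5/32*7/8, 5/8 + 5/32*1/1) = [195/256, 25/32)
  emit 'b', narrow to [5/8, 185/256)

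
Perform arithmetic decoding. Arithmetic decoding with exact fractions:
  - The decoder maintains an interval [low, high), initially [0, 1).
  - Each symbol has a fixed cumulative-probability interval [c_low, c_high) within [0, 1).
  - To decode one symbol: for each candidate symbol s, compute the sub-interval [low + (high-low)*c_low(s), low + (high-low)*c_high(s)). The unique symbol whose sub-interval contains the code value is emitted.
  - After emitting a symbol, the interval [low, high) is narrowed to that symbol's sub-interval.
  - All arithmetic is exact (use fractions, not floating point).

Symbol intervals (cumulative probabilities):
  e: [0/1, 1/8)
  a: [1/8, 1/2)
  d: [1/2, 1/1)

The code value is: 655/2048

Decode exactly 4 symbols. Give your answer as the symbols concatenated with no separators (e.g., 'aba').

Step 1: interval [0/1, 1/1), width = 1/1 - 0/1 = 1/1
  'e': [0/1 + 1/1*0/1, 0/1 + 1/1*1/8) = [0/1, 1/8)
  'a': [0/1 + 1/1*1/8, 0/1 + 1/1*1/2) = [1/8, 1/2) <- contains code 655/2048
  'd': [0/1 + 1/1*1/2, 0/1 + 1/1*1/1) = [1/2, 1/1)
  emit 'a', narrow to [1/8, 1/2)
Step 2: interval [1/8, 1/2), width = 1/2 - 1/8 = 3/8
  'e': [1/8 + 3/8*0/1, 1/8 + 3/8*1/8) = [1/8, 11/64)
  'a': [1/8 + 3/8*1/8, 1/8 + 3/8*1/2) = [11/64, 5/16)
  'd': [1/8 + 3/8*1/2, 1/8 + 3/8*1/1) = [5/16, 1/2) <- contains code 655/2048
  emit 'd', narrow to [5/16, 1/2)
Step 3: interval [5/16, 1/2), width = 1/2 - 5/16 = 3/16
  'e': [5/16 + 3/16*0/1, 5/16 + 3/16*1/8) = [5/16, 43/128) <- contains code 655/2048
  'a': [5/16 + 3/16*1/8, 5/16 + 3/16*1/2) = [43/128, 13/32)
  'd': [5/16 + 3/16*1/2, 5/16 + 3/16*1/1) = [13/32, 1/2)
  emit 'e', narrow to [5/16, 43/128)
Step 4: interval [5/16, 43/128), width = 43/128 - 5/16 = 3/128
  'e': [5/16 + 3/128*0/1, 5/16 + 3/128*1/8) = [5/16, 323/1024)
  'a': [5/16 + 3/128*1/8, 5/16 + 3/128*1/2) = [323/1024, 83/256) <- contains code 655/2048
  'd': [5/16 + 3/128*1/2, 5/16 + 3/128*1/1) = [83/256, 43/128)
  emit 'a', narrow to [323/1024, 83/256)

Answer: adea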